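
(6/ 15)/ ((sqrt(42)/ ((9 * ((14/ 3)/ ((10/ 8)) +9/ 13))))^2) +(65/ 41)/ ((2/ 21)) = 385062549/ 12125750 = 31.76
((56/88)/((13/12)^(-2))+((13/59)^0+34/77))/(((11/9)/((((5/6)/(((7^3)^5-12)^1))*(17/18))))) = 2062525/6948606986919170496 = 0.00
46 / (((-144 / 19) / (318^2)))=-613766.50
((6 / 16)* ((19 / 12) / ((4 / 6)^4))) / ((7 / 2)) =1539 / 1792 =0.86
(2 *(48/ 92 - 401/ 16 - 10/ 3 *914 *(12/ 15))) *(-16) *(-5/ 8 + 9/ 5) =127741723/ 1380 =92566.47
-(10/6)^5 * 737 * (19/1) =-43759375/243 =-180079.73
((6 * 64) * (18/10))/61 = 3456/305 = 11.33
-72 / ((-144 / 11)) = 11 / 2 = 5.50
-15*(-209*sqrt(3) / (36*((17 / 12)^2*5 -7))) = 660*sqrt(3) / 23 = 49.70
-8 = -8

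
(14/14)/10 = 0.10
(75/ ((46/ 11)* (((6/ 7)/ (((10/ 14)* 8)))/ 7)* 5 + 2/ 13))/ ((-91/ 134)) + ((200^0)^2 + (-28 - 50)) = -62777/ 241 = -260.49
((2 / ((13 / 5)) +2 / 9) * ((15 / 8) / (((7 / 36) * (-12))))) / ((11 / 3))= -0.22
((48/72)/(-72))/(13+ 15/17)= -17/25488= -0.00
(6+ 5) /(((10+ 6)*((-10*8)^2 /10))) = 11 /10240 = 0.00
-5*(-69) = 345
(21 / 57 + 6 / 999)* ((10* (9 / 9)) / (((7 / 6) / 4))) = 12.84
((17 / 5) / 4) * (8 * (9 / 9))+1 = 39 / 5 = 7.80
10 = 10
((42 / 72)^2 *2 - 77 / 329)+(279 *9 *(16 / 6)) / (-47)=-142.02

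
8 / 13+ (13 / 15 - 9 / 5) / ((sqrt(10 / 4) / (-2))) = 8 / 13+ 28 * sqrt(10) / 75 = 1.80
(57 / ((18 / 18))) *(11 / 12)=209 / 4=52.25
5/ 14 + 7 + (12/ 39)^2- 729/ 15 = -486783/ 11830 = -41.15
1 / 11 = 0.09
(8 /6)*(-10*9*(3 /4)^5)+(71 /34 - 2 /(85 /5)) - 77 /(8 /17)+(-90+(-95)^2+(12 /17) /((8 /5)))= 19029795 /2176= 8745.31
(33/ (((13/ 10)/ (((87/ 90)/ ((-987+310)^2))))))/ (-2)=-319/ 11916554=-0.00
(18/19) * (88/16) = 5.21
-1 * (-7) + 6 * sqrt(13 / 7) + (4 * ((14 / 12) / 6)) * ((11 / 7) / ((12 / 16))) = 6 * sqrt(91) / 7 + 233 / 27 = 16.81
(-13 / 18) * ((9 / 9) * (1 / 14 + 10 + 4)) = -2561 / 252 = -10.16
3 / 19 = 0.16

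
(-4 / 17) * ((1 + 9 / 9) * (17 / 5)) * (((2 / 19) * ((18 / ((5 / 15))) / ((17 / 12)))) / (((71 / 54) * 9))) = -0.54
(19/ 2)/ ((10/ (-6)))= -57/ 10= -5.70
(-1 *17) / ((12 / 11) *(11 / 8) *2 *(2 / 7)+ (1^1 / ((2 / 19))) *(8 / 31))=-3689 / 718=-5.14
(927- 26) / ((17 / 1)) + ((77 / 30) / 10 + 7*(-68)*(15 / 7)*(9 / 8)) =-328273 / 300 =-1094.24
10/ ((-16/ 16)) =-10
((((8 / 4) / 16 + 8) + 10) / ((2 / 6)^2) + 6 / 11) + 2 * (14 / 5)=74479 / 440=169.27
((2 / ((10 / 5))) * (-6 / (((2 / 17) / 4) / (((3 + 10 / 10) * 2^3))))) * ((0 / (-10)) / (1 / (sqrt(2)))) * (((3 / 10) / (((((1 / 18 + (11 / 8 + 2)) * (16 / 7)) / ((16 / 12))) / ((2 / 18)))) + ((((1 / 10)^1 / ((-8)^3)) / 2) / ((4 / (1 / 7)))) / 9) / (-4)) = 0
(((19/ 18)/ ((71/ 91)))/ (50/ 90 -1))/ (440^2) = -1729/ 109964800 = -0.00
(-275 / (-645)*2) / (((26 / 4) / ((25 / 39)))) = 0.08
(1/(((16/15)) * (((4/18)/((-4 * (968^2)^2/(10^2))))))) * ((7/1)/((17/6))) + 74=-31114620288622/85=-366054356336.73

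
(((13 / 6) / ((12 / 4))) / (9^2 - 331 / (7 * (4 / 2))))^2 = 8281 / 52229529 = 0.00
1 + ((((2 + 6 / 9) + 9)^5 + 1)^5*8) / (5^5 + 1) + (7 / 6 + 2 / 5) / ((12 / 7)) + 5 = 63948614272316438214460089967549662940769 / 52972483862376360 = 1207204374981854702592158.00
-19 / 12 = -1.58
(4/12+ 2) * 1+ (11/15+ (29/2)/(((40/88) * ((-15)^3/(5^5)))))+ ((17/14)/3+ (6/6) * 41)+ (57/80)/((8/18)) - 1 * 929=-55185731/60480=-912.46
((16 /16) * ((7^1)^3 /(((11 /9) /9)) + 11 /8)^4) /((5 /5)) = 2445805751342533650625 /59969536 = 40784136654693.04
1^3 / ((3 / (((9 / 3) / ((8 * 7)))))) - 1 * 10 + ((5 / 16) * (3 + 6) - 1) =-8.17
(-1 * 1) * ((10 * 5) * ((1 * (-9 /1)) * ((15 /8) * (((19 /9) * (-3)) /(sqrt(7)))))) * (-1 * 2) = 21375 * sqrt(7) /14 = 4039.50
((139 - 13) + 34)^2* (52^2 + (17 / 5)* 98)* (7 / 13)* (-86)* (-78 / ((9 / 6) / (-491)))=-91928745000960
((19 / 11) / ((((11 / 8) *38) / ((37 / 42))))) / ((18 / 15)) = 185 / 7623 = 0.02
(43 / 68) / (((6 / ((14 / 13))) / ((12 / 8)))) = 301 / 1768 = 0.17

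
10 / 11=0.91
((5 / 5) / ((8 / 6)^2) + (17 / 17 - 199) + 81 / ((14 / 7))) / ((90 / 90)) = -2511 / 16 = -156.94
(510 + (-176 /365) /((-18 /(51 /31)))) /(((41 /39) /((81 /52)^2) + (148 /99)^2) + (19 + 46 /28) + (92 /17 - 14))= 34.64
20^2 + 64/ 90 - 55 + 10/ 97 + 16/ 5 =1523447/ 4365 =349.01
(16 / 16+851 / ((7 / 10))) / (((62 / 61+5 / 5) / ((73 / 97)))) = 454.11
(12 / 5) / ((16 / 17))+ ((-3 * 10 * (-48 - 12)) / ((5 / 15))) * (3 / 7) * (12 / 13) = 3892641 / 1820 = 2138.81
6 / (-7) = -6 / 7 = -0.86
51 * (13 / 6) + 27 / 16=1795 / 16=112.19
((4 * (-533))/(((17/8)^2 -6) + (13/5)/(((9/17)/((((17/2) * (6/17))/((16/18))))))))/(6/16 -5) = 5457920/178673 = 30.55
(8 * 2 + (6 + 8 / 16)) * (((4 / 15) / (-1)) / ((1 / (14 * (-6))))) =504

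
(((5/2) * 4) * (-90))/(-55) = 180/11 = 16.36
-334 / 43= -7.77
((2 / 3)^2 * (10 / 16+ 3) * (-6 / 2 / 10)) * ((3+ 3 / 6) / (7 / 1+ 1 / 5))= -203 / 864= -0.23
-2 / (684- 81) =-2 / 603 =-0.00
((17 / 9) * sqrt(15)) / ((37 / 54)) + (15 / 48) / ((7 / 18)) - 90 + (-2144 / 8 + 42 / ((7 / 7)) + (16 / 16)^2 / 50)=-441247 / 1400 + 102 * sqrt(15) / 37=-304.50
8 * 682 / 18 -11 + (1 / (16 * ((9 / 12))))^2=42065 / 144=292.12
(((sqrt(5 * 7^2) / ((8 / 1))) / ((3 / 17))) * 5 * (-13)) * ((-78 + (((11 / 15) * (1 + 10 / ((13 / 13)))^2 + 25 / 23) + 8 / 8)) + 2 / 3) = -799799 * sqrt(5) / 184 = -9719.59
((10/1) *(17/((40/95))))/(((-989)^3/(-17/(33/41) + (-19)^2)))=-0.00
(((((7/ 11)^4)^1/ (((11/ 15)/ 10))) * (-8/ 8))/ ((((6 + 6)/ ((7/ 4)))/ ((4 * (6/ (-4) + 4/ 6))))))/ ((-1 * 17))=-2100875/ 32854404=-0.06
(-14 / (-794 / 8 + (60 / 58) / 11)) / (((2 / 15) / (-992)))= -1050.47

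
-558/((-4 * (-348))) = -93/232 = -0.40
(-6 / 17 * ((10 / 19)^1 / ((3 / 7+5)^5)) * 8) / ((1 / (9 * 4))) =-9075780 / 799779977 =-0.01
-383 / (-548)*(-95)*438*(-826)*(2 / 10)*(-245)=-161254790655 / 137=-1177042267.55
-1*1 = -1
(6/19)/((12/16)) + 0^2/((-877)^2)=8/19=0.42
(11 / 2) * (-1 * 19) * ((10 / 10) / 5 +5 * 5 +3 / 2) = -2790.15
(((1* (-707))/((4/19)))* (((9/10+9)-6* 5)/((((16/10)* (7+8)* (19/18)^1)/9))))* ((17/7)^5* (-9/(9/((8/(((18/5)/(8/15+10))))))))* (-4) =2277136839603/12005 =189682368.98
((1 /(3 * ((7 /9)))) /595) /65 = 3 /270725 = 0.00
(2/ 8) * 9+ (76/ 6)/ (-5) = -17/ 60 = -0.28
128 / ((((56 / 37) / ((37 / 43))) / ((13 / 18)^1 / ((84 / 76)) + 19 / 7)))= 13941896 / 56889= 245.07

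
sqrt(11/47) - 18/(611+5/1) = -9/308+sqrt(517)/47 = 0.45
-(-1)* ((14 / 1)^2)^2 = 38416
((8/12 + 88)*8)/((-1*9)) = -2128/27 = -78.81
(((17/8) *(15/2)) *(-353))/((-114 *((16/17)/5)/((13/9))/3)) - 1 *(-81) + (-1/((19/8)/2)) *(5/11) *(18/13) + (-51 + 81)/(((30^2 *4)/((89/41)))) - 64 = 986060256527/855528960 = 1152.57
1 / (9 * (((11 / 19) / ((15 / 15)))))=19 / 99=0.19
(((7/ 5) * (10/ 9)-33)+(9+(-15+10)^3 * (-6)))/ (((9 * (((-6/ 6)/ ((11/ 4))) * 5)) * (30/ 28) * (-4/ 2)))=126049/ 6075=20.75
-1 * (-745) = 745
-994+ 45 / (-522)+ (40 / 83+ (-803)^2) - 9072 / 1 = 3055654707 / 4814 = 634743.40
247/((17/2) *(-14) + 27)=-247/92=-2.68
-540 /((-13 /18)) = 747.69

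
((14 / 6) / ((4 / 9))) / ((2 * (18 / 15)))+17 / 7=517 / 112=4.62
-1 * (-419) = 419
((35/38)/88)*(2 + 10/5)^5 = 2240/209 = 10.72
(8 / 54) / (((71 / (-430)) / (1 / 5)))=-0.18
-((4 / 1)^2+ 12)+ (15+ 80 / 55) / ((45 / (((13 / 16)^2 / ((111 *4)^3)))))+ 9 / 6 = -293927315712131 / 11091596820480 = -26.50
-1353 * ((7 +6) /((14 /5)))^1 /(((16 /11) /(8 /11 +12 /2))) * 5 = -16269825 /112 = -145266.29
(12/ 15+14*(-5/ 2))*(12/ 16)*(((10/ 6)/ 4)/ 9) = -19/ 16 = -1.19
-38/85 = -0.45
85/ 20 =17/ 4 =4.25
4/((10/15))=6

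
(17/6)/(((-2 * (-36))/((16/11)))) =17/297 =0.06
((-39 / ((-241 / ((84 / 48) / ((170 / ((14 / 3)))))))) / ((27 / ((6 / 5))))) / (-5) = -0.00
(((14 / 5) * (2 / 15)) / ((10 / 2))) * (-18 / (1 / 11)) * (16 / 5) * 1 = -47.31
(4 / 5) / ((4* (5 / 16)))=16 / 25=0.64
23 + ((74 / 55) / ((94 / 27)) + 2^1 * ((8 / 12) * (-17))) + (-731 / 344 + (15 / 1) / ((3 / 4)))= 1153621 / 62040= 18.59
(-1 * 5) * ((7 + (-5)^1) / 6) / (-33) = 5 / 99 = 0.05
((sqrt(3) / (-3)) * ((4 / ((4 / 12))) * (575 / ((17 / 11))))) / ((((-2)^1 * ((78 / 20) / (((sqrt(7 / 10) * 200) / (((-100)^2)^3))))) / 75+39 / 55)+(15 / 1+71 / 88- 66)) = -1696639252000 * sqrt(3) / 8899404799999943586440049+2547001600000000000 * sqrt(210) / 8899404799999943586440049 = 0.00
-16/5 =-3.20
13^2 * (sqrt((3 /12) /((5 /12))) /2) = 169 * sqrt(15) /10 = 65.45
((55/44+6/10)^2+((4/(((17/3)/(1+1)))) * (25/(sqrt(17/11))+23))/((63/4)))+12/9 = 8.62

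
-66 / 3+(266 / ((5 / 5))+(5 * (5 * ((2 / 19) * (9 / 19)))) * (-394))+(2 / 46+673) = 3536312 / 8303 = 425.91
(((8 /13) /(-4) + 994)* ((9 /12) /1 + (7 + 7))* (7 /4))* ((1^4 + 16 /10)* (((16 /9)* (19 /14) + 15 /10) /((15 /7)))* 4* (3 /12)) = 65765707 /540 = 121788.35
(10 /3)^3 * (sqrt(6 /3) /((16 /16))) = 1000 * sqrt(2) /27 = 52.38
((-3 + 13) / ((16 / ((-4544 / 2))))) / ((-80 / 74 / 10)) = 13135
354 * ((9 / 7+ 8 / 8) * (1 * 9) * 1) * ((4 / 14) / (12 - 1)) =101952 / 539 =189.15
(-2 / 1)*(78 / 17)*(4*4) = -2496 / 17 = -146.82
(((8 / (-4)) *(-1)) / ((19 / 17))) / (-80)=-17 / 760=-0.02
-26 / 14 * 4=-52 / 7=-7.43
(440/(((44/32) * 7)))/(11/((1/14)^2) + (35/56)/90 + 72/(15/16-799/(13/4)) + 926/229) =537545733120/25396174093591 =0.02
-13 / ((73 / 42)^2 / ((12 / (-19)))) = 275184 / 101251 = 2.72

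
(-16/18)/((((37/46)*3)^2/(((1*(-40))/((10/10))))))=677120/110889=6.11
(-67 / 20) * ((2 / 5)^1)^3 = -134 / 625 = -0.21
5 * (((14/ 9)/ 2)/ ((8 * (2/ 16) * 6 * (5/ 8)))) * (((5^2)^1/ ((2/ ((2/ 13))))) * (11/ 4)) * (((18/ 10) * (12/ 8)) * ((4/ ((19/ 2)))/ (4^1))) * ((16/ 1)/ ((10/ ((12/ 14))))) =528/ 247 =2.14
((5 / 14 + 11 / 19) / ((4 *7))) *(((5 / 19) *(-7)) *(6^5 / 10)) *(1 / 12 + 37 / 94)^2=-486483003 / 44657144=-10.89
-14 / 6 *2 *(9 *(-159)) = 6678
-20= -20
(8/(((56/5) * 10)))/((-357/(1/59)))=-1/294882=-0.00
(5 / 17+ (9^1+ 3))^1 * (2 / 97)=0.25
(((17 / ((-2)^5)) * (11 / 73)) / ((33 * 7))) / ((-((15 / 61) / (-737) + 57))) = 764269 / 125707667904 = 0.00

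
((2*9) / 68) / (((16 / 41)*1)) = 369 / 544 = 0.68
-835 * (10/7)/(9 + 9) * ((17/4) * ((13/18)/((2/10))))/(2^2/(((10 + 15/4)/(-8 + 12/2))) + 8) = -14925625/108864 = -137.10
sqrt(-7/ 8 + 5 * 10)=sqrt(786)/ 4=7.01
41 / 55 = 0.75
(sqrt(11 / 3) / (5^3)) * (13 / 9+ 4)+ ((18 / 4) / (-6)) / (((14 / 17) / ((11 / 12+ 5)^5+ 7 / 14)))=-30674014039 / 4644864+ 49 * sqrt(33) / 3375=-6603.77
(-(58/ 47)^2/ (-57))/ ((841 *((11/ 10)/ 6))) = 80/ 461681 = 0.00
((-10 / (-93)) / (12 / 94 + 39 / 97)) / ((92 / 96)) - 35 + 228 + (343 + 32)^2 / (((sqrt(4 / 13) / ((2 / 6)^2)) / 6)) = 66538091 / 344379 + 46875*sqrt(13) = 169203.43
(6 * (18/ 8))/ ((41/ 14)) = 189/ 41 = 4.61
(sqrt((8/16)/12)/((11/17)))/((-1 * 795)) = -17 * sqrt(6)/104940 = -0.00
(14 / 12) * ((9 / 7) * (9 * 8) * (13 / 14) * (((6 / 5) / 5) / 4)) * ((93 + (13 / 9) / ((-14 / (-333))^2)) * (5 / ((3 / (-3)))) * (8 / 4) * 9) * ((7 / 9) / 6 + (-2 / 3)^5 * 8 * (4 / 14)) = 4056303537 / 48020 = 84471.13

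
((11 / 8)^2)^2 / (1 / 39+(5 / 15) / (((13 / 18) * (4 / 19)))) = 570999 / 354304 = 1.61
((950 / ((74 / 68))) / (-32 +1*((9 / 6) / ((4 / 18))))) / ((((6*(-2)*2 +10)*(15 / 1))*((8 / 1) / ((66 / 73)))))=35530 / 1909607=0.02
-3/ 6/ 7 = -1/ 14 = -0.07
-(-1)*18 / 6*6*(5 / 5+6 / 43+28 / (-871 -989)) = 134904 / 6665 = 20.24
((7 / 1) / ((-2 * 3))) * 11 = -77 / 6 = -12.83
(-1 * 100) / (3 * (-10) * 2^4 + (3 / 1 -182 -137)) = 25 / 199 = 0.13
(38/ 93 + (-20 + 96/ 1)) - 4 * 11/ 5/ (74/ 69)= 1173436/ 17205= 68.20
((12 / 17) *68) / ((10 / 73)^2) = 63948 / 25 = 2557.92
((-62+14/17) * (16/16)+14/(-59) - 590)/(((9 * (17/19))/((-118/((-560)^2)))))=0.03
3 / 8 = 0.38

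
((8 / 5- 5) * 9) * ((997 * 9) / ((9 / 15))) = -457623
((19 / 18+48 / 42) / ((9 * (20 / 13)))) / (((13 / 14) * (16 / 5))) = 0.05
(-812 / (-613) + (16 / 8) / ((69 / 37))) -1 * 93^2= -365725363 / 42297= -8646.60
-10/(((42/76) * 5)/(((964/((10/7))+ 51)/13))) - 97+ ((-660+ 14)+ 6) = -1281809/1365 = -939.05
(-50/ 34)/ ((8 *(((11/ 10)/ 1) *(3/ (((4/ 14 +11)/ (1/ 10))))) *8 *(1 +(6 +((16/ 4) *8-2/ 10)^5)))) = -154296875/ 6385083763980768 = -0.00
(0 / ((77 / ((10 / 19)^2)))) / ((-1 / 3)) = 0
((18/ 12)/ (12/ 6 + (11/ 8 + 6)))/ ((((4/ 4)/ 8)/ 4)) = 128/ 25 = 5.12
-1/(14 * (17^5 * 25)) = -1/496949950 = -0.00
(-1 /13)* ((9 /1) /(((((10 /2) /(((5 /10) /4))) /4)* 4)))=-9 /520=-0.02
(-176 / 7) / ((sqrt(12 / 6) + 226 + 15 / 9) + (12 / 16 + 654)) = -22363968 / 784886431 + 25344* sqrt(2) / 784886431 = -0.03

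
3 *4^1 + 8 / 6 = 13.33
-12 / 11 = -1.09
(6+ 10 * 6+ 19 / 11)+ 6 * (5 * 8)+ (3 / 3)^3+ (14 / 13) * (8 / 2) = 44764 / 143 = 313.03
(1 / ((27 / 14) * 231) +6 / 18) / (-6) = -299 / 5346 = -0.06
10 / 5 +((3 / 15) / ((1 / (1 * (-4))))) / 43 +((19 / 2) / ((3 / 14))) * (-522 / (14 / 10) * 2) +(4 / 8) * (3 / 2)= -28429251 / 860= -33057.27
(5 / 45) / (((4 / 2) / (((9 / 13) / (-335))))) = -1 / 8710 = -0.00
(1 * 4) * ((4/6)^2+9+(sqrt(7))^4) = 2104/9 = 233.78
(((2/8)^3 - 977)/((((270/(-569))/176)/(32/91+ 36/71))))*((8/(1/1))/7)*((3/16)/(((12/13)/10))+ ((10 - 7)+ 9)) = 243722343650159/48845160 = 4989692.81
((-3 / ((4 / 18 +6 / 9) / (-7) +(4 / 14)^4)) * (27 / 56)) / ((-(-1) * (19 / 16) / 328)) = 20503854 / 6175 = 3320.46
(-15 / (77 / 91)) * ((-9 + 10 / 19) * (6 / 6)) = 31395 / 209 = 150.22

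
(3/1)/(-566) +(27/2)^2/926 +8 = 8586607/1048232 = 8.19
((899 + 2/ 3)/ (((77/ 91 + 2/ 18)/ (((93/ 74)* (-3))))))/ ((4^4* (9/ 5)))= -16315455/ 2121728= -7.69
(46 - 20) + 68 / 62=840 / 31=27.10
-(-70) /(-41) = -70 /41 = -1.71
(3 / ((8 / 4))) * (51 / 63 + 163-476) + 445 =-23.29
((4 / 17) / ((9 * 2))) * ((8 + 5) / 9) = 26 / 1377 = 0.02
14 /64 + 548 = 17543 /32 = 548.22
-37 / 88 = -0.42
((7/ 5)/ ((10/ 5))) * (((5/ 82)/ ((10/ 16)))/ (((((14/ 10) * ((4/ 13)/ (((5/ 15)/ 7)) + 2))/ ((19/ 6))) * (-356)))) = -247/ 4816680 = -0.00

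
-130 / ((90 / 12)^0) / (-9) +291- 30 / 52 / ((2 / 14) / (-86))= 76372 / 117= 652.75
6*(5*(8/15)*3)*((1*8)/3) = 128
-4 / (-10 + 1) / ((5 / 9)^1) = 4 / 5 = 0.80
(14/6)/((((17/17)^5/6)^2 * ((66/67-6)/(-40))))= 670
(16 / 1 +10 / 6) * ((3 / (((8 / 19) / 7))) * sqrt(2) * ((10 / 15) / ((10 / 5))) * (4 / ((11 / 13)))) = 1963.55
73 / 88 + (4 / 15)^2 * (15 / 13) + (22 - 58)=-602117 / 17160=-35.09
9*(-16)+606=462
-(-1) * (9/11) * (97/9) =97/11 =8.82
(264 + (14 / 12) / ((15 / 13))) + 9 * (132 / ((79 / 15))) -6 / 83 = 289463747 / 590130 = 490.51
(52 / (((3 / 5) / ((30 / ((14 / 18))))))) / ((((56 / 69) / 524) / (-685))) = -72443065500 / 49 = -1478429908.16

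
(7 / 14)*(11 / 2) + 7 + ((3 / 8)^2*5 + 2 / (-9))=5893 / 576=10.23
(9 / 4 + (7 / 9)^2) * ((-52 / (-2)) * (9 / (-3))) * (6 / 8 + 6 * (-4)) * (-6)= -372775 / 12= -31064.58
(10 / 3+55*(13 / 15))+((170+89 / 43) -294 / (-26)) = 131017 / 559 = 234.38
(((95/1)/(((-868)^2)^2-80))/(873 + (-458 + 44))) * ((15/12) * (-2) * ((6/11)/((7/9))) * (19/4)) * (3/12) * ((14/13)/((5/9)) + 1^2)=-0.00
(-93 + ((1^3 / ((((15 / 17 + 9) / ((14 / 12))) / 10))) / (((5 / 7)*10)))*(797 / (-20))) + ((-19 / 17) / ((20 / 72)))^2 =-347067163 / 4161600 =-83.40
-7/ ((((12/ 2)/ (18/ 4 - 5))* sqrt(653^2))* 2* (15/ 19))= 133/ 235080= 0.00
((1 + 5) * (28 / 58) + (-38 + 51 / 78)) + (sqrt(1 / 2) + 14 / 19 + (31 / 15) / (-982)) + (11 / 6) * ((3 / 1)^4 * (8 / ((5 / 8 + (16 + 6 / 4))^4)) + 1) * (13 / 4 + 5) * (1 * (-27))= -571971476694634541 / 1286653767555000 + sqrt(2) / 2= -443.83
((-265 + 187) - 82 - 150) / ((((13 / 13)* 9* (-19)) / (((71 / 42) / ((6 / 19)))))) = 9.70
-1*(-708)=708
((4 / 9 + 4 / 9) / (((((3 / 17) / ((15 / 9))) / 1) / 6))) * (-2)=-2720 / 27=-100.74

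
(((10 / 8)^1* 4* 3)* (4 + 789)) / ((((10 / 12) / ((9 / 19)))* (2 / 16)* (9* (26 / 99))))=434808 / 19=22884.63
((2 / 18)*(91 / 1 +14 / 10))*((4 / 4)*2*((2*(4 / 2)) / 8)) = 154 / 15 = 10.27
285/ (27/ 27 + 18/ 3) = 285/ 7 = 40.71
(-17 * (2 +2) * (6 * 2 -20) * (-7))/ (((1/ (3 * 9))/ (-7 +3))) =411264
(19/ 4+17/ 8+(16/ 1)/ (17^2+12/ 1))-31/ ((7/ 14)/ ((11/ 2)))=-334.07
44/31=1.42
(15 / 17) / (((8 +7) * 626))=1 / 10642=0.00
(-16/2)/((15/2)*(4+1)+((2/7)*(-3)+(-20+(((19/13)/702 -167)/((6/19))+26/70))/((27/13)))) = 31842720/905241637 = 0.04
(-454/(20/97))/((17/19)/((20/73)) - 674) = 836722/254879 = 3.28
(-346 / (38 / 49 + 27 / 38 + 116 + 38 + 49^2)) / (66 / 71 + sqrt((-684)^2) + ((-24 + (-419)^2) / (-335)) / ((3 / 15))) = 3064706764 / 43817034190309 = 0.00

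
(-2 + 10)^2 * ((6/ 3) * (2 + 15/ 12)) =416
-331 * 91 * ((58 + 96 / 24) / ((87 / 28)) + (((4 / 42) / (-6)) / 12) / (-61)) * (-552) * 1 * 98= 517649527635604 / 15921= 32513631532.92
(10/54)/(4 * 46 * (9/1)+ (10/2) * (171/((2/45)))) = 10/1128249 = 0.00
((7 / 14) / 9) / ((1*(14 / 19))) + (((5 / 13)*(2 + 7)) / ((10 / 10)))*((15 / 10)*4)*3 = 62.38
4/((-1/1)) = -4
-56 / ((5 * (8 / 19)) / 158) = -21014 / 5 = -4202.80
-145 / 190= -29 / 38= -0.76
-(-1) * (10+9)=19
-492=-492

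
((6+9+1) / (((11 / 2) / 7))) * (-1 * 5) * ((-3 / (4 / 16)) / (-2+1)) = -13440 / 11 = -1221.82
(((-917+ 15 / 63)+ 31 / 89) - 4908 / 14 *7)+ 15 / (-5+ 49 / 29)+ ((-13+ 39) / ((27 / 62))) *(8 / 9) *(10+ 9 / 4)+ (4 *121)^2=1121640675443 / 4844448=231531.16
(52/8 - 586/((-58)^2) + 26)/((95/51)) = 1386486/79895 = 17.35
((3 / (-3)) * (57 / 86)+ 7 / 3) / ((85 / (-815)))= -70253 / 4386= -16.02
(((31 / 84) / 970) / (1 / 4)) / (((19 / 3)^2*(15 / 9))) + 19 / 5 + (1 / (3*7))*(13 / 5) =144270877 / 36767850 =3.92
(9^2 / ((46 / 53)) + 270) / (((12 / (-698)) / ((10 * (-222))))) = 1079074845 / 23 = 46916297.61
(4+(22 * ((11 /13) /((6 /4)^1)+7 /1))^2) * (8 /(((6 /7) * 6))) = 589766576 /13689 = 43083.25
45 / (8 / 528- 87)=-2970 / 5741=-0.52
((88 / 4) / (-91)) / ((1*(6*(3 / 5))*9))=-55 / 7371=-0.01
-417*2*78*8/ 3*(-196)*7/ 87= 2735673.38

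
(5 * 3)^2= 225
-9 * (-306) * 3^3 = 74358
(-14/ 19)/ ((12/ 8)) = -28/ 57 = -0.49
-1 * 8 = -8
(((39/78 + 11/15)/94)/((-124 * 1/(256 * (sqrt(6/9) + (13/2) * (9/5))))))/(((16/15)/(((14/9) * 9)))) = -30303/7285 - 518 * sqrt(6)/4371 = -4.45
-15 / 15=-1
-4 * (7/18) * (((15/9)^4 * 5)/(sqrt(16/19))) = -21875 * sqrt(19)/1458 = -65.40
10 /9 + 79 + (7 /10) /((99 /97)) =26663 /330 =80.80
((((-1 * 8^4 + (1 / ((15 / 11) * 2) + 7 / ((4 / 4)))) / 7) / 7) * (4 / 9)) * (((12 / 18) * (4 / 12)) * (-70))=981272 / 1701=576.88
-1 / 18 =-0.06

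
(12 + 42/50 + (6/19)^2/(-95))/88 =2201559/15089800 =0.15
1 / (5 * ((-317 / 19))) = -19 / 1585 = -0.01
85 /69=1.23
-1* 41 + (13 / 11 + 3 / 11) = -435 / 11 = -39.55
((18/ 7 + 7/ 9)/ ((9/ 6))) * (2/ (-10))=-422/ 945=-0.45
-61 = -61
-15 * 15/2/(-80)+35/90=517/288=1.80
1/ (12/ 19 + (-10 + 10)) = 19/ 12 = 1.58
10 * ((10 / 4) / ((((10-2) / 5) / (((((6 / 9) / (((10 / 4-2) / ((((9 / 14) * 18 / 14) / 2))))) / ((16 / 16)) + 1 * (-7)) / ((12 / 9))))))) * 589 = -17449125 / 392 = -44513.07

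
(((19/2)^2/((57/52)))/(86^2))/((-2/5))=-1235/44376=-0.03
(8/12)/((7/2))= 0.19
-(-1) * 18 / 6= 3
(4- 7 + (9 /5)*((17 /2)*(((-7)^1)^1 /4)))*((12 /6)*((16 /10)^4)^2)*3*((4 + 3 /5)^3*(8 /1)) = -1458701454016512 /244140625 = -5974841.16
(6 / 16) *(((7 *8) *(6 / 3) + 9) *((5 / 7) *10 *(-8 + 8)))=0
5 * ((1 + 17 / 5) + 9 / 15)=25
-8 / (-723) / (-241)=-0.00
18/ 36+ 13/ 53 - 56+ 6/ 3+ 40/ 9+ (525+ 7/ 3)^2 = 265242179/ 954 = 278031.63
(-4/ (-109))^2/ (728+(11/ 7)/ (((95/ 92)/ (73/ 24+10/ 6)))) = 63840/ 34850644229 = 0.00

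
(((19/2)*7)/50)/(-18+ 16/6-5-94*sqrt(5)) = -0.01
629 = 629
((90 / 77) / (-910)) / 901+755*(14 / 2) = 33365827486 / 6313307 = 5285.00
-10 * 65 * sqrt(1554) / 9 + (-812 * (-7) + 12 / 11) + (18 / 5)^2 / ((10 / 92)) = 7980944 / 1375 - 650 * sqrt(1554) / 9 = 2957.26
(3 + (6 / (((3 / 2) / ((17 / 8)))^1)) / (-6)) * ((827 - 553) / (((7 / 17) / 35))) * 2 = 221255 / 3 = 73751.67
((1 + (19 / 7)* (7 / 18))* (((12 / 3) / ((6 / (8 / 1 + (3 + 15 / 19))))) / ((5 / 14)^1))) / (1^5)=116032 / 2565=45.24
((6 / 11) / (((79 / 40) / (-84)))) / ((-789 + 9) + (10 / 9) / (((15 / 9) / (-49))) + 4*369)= -6048 / 172931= -0.03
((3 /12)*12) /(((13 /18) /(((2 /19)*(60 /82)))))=3240 /10127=0.32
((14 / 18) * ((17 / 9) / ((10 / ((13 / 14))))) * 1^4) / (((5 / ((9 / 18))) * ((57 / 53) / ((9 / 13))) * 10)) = 0.00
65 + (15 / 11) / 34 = 24325 / 374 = 65.04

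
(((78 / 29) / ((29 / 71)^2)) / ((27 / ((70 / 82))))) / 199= 4587310 / 1790908659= 0.00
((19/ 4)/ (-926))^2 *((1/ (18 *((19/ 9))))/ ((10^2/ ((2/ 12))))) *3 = 19/ 5487846400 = 0.00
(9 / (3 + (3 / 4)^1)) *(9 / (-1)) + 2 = -98 / 5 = -19.60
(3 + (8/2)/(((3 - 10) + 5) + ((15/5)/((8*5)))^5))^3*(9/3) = 25769528588694110888938533/8589904015560119691251093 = 3.00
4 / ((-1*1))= -4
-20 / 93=-0.22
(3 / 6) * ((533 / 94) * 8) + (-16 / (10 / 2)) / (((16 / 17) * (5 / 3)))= 24253 / 1175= 20.64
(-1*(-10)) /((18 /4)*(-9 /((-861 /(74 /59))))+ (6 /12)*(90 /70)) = 338660 /23769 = 14.25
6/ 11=0.55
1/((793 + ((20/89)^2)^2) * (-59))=-62742241/2935530669667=-0.00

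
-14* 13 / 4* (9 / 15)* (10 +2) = -1638 / 5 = -327.60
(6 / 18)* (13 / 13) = 1 / 3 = 0.33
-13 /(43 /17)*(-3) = 15.42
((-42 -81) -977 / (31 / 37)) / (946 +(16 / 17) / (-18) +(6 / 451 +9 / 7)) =-19302485202 / 14183741953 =-1.36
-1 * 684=-684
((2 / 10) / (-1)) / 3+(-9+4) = -5.07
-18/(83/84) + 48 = 2472/83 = 29.78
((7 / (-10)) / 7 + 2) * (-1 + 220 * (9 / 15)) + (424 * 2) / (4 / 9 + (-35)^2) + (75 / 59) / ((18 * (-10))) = 249.58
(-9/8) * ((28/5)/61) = -63/610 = -0.10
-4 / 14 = -2 / 7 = -0.29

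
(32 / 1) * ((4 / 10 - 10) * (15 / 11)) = -4608 / 11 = -418.91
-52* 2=-104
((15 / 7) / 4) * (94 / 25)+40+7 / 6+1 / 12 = 6057 / 140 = 43.26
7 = 7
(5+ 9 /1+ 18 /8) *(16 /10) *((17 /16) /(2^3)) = 221 /64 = 3.45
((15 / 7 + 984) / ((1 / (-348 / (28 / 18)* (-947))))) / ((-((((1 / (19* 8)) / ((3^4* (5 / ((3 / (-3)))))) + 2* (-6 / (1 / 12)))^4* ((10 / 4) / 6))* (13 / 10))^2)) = -93550826879277643610803826154276241224499200000000 / 24290063508471030299252833356329361528090136639054399319677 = -0.00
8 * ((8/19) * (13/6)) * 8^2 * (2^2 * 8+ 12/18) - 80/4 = 2605732/171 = 15238.20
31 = 31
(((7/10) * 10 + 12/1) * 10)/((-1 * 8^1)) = -95/4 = -23.75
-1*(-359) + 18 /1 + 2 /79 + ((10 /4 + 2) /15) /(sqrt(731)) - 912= -42263 /79 + 3*sqrt(731) /7310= -534.96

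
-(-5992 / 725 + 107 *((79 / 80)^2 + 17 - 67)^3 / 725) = 3306577542410579253 / 190054400000000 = 17398.06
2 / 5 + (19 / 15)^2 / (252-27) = 20611 / 50625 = 0.41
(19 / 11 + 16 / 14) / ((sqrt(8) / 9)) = 1989*sqrt(2) / 308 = 9.13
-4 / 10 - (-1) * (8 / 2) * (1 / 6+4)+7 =23.27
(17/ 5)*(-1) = -3.40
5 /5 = 1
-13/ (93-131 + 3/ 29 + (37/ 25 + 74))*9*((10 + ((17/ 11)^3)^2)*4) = -273091992975/ 928297964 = -294.19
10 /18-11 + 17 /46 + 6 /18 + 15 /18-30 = -8054 /207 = -38.91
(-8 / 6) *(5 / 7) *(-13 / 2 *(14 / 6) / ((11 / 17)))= 2210 / 99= 22.32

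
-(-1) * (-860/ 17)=-860/ 17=-50.59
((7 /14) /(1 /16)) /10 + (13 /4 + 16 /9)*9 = 921 /20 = 46.05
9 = 9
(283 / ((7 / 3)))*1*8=6792 / 7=970.29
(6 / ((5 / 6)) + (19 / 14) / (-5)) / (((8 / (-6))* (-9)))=97 / 168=0.58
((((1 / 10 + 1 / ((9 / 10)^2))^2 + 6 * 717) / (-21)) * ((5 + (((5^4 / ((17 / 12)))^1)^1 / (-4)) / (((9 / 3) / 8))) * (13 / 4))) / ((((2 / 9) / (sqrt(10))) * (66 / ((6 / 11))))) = 2122599989107 * sqrt(10) / 296382240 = 22647.28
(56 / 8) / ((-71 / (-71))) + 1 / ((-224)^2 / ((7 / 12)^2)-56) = 1031801 / 147400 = 7.00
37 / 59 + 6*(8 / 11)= 3239 / 649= 4.99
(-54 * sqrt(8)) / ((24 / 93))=-837 * sqrt(2) / 2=-591.85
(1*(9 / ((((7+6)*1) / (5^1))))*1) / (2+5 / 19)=855 / 559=1.53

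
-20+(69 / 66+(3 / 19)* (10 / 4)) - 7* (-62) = 86827 / 209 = 415.44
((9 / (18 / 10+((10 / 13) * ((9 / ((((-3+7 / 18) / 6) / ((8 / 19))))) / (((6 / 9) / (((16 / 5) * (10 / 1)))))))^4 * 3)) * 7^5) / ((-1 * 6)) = -1526298400818351249635 / 1940840996285510188317552966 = -0.00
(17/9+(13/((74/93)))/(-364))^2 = 3.40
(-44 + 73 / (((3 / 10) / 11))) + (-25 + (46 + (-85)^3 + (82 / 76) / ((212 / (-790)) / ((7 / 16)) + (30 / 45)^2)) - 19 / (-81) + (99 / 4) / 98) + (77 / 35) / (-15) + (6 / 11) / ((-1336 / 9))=-2225701811380705859 / 3639875933925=-611477.38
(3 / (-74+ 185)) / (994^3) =1 / 36337988008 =0.00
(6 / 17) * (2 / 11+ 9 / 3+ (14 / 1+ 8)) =1662 / 187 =8.89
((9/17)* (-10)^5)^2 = 810000000000/289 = 2802768166.09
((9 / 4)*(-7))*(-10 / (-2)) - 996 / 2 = -576.75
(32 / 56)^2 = 16 / 49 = 0.33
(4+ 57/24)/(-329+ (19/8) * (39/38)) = -102/5225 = -0.02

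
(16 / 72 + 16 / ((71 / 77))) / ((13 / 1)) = 11230 / 8307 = 1.35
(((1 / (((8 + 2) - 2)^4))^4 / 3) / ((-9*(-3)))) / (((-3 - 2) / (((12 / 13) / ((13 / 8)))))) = -1 / 200682862301675520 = -0.00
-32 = -32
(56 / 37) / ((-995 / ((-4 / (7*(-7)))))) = -32 / 257705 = -0.00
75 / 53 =1.42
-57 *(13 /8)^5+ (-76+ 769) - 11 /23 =46.66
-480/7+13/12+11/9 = -16699/252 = -66.27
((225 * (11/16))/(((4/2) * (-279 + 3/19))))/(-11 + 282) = -15675/15314752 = -0.00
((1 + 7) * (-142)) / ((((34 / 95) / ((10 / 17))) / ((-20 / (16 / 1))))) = 674500 / 289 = 2333.91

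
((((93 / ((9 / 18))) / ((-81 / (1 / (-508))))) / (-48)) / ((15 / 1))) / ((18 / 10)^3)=-775 / 719925408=-0.00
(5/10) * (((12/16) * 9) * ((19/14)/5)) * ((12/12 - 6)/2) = -513/224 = -2.29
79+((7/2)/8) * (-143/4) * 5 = 51/64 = 0.80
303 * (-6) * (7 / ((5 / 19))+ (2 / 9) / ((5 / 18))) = -49813.20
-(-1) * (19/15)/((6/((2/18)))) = 19/810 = 0.02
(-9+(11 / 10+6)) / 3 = -19 / 30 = -0.63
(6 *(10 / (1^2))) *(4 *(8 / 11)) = 1920 / 11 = 174.55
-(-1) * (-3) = -3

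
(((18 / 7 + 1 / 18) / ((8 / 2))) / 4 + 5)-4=2347 / 2016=1.16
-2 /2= -1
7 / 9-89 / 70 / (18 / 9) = 179 / 1260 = 0.14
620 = 620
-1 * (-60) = 60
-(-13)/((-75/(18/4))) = -39/50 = -0.78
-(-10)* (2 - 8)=-60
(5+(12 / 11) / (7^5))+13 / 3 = 5176592 / 554631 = 9.33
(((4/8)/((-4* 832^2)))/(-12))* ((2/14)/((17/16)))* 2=1/247123968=0.00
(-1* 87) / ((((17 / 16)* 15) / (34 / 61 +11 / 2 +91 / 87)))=-38.78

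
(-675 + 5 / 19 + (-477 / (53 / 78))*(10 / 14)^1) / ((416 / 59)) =-4614685 / 27664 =-166.81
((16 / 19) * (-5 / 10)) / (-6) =4 / 57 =0.07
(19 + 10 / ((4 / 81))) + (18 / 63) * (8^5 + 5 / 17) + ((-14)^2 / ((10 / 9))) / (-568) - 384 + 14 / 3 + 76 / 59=275331952367 / 29909460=9205.51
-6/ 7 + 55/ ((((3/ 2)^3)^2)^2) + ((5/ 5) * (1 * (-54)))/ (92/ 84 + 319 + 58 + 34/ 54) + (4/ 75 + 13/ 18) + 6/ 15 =7984848972013/ 13314005368650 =0.60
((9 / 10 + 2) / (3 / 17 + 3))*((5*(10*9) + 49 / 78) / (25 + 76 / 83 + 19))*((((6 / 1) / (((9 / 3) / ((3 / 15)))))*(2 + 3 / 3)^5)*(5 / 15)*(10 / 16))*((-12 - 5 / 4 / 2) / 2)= -145264455031 / 124067840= -1170.85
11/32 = 0.34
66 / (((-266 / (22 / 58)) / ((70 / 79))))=-3630 / 43529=-0.08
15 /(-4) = -15 /4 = -3.75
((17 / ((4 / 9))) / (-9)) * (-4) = 17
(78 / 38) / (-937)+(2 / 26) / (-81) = -58870 / 18746559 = -0.00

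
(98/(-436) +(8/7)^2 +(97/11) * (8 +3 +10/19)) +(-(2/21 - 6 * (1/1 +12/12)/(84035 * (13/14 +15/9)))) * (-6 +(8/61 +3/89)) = 920054320451363/8908529869470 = 103.28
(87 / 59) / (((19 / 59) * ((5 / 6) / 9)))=4698 / 95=49.45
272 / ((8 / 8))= 272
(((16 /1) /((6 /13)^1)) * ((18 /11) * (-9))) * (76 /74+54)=-28093.80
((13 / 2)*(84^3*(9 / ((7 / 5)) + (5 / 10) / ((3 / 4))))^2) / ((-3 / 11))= -421496964016128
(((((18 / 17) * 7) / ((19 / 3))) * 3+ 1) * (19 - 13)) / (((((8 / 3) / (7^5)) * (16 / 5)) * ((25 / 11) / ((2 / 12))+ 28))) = 12121460505 / 9467776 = 1280.29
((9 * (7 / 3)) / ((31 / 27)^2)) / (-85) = -15309 / 81685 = -0.19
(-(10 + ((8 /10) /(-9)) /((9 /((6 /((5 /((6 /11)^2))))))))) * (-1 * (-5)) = -90718 /1815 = -49.98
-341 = -341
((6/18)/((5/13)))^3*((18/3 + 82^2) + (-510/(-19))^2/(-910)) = 7471869236/1705725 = 4380.47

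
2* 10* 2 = 40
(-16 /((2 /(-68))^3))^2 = 395469930496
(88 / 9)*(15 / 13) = 440 / 39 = 11.28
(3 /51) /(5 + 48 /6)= 1 /221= 0.00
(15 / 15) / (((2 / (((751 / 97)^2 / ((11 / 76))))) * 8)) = 10716019 / 413996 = 25.88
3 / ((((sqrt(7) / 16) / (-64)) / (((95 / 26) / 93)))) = -48640* sqrt(7) / 2821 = -45.62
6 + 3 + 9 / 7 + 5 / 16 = 1187 / 112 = 10.60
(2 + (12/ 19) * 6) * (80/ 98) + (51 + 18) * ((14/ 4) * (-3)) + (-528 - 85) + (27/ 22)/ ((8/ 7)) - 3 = -218698609/ 163856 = -1334.70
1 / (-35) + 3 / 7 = 2 / 5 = 0.40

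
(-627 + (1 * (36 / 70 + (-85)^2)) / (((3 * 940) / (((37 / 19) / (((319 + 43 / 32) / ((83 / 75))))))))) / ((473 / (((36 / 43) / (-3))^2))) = -3615878617226416 / 35026262785985625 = -0.10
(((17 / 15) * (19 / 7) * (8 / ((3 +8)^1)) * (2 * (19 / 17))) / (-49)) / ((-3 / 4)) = 23104 / 169785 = 0.14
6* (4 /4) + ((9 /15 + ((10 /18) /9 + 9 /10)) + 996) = 162577 /162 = 1003.56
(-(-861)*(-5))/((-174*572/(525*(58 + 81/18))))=94171875/66352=1419.28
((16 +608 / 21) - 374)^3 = -329939371000 / 9261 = -35626754.24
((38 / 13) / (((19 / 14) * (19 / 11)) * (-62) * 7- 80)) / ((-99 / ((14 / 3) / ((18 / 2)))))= 532 / 38132289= 0.00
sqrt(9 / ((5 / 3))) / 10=3 * sqrt(15) / 50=0.23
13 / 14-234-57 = -4061 / 14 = -290.07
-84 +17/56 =-4687/56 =-83.70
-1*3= -3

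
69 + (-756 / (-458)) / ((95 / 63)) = 1524909 / 21755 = 70.09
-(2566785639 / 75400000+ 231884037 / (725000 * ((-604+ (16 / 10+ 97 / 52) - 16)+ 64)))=-19077458618559 / 570099400000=-33.46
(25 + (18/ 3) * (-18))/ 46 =-83/ 46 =-1.80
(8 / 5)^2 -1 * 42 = -986 / 25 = -39.44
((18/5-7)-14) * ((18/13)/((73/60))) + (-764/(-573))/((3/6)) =-48784/2847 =-17.14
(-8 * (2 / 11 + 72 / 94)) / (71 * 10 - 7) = -0.01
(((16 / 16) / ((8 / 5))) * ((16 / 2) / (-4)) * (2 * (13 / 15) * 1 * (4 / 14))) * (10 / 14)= -65 / 147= -0.44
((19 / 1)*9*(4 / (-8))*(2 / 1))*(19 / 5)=-649.80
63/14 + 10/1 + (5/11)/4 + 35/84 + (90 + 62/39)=45740/429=106.62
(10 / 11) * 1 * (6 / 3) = 20 / 11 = 1.82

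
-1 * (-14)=14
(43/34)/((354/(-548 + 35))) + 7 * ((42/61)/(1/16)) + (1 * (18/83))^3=10535982363129/139934576084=75.29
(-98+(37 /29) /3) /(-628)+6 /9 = 14971 /18212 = 0.82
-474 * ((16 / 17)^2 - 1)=15642 / 289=54.12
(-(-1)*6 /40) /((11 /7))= 21 /220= 0.10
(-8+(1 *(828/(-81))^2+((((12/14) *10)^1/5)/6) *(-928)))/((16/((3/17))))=-11953/6426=-1.86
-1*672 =-672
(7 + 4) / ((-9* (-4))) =11 / 36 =0.31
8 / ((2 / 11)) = 44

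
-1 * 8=-8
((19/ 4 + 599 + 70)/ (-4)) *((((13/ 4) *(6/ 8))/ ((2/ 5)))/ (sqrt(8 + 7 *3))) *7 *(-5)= 18393375 *sqrt(29)/ 14848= 6671.02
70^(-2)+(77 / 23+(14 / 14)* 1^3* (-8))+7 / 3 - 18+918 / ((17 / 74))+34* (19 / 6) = 460193323 / 112700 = 4083.35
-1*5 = -5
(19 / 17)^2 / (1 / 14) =5054 / 289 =17.49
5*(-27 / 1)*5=-675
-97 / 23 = -4.22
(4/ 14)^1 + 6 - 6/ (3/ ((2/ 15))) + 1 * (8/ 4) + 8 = 1682/ 105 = 16.02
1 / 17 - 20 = -339 / 17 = -19.94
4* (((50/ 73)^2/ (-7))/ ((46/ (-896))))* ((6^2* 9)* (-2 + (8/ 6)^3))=626.60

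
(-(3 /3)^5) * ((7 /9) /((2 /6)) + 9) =-34 /3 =-11.33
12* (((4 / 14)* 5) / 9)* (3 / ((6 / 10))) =200 / 21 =9.52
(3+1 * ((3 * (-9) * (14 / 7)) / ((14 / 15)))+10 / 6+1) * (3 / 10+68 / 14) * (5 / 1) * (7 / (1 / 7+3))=-98914 / 33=-2997.39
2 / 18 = 1 / 9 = 0.11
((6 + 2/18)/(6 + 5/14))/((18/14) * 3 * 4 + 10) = 2695/71289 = 0.04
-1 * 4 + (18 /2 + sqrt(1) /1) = 6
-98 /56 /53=-0.03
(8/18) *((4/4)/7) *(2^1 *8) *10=640/63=10.16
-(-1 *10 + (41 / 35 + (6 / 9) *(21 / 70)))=302 / 35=8.63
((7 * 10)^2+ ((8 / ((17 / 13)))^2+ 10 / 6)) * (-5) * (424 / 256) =-1134781145 / 27744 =-40901.86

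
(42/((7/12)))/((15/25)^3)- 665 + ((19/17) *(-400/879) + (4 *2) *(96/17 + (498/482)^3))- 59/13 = -256246586156176/906381477313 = -282.71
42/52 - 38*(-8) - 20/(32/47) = 28645/104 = 275.43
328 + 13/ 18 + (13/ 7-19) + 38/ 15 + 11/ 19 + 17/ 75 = 314.92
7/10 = 0.70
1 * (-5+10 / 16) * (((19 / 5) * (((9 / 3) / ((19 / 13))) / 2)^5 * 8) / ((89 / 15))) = -9473540895 / 371154208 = -25.52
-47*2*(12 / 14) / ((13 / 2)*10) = -564 / 455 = -1.24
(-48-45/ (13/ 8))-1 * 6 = -81.69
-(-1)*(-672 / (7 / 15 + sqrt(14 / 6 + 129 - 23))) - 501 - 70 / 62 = -188235578 / 377053 - 126000*sqrt(39) / 12163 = -563.92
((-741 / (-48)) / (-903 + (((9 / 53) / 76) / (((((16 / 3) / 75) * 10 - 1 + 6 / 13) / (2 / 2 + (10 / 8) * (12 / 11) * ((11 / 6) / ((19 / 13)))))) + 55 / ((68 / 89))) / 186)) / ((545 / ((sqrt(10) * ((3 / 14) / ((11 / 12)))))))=-1044870387966 * sqrt(10) / 142430060238722795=-0.00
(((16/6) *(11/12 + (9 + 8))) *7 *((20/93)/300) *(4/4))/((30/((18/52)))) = 0.00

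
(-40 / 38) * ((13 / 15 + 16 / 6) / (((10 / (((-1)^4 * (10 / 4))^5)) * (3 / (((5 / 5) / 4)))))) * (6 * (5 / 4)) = -165625 / 7296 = -22.70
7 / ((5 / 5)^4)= 7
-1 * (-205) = 205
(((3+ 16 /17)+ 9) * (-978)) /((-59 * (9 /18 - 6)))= -39120 /1003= -39.00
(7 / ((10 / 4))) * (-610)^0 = 2.80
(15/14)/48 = 5/224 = 0.02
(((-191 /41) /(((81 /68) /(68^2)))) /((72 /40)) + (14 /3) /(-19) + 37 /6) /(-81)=11404012255 /91998342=123.96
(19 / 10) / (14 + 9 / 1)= 19 / 230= 0.08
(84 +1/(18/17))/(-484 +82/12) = -1529/8589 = -0.18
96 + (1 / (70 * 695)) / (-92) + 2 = 438628399 / 4475800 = 98.00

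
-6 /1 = -6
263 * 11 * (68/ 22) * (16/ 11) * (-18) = -2575296/ 11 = -234117.82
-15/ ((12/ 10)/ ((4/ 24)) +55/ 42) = -3150/ 1787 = -1.76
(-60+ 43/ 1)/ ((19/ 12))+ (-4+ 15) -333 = -6322/ 19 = -332.74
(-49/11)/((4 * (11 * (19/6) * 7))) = -21/4598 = -0.00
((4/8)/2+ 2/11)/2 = 19/88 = 0.22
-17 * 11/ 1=-187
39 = 39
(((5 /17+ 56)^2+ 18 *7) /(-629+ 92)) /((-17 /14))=4443894 /879427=5.05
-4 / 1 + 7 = 3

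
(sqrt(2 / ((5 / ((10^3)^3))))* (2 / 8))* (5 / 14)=12500 / 7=1785.71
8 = 8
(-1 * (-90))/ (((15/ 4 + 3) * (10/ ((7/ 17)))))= 28/ 51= 0.55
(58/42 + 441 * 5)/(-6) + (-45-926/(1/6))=-376030/63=-5968.73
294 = 294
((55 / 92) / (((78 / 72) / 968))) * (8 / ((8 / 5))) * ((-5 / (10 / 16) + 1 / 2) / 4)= -1497375 / 299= -5007.94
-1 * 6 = -6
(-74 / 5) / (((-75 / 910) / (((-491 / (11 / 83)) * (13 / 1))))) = -7135198252 / 825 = -8648725.15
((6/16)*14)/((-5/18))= -189/10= -18.90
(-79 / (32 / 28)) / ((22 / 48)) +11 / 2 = -145.32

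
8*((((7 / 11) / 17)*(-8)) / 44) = -112 / 2057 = -0.05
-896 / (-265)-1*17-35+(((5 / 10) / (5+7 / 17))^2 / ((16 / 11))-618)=-95691922749 / 143549440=-666.61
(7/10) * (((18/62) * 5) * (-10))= -10.16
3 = 3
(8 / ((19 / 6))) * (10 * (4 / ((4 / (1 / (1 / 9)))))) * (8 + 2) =43200 / 19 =2273.68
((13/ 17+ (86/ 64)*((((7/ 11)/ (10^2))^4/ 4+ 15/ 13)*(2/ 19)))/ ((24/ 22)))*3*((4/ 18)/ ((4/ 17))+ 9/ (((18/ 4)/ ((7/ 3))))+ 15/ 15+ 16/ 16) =5557539449102876479/ 286150092800000000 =19.42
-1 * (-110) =110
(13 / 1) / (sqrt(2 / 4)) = 13 * sqrt(2) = 18.38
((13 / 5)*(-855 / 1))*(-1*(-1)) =-2223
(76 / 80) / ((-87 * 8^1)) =-19 / 13920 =-0.00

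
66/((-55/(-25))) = 30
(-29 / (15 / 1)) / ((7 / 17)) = -493 / 105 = -4.70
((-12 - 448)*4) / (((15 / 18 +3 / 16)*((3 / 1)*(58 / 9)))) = -93.23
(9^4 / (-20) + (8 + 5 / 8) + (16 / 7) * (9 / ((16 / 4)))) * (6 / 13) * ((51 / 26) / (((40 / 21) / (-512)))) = 323132328 / 4225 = 76481.02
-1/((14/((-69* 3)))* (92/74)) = 333/28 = 11.89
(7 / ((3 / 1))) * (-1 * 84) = -196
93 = 93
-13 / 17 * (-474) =6162 / 17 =362.47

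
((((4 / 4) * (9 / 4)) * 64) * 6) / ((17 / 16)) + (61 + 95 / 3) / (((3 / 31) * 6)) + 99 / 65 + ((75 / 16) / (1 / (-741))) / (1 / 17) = -27722274029 / 477360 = -58074.15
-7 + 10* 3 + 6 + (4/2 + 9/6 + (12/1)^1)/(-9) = 491/18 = 27.28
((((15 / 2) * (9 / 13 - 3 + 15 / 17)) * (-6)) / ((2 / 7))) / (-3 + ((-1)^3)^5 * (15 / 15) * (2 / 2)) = -99225 / 1768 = -56.12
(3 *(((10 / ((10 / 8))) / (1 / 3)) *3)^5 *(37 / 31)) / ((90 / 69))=823307452416 / 155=5311660983.33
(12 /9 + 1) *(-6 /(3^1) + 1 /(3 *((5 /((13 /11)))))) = -4.48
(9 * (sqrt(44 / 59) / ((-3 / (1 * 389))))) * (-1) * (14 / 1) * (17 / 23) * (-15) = -8332380 * sqrt(649) / 1357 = -156426.95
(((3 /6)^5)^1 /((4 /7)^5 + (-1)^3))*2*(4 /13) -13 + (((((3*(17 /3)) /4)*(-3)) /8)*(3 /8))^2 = -170278272949 /13446610944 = -12.66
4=4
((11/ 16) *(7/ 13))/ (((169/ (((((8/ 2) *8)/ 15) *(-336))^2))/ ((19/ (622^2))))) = 0.06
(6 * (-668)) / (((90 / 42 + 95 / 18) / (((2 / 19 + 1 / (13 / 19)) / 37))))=-22.87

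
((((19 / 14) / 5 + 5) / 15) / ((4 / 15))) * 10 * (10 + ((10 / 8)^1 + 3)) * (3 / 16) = 63099 / 1792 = 35.21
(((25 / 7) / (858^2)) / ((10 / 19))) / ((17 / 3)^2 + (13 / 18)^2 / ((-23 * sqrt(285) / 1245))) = 0.00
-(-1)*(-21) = -21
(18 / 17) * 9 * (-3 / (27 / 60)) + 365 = 5125 / 17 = 301.47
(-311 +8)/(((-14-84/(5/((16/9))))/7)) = 4545/94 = 48.35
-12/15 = -4/5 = -0.80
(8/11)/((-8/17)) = -17/11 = -1.55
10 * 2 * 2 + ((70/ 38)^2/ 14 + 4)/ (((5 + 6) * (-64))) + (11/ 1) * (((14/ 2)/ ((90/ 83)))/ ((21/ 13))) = 5760776831/ 68618880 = 83.95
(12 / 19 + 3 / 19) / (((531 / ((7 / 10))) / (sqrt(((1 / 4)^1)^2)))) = 7 / 26904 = 0.00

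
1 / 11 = 0.09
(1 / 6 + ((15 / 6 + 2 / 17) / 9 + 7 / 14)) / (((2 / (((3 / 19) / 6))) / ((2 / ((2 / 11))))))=3223 / 23256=0.14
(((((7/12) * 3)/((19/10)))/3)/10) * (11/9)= 77/2052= 0.04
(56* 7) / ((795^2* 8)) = 49 / 632025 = 0.00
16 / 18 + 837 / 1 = 7541 / 9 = 837.89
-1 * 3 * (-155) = 465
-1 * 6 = -6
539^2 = 290521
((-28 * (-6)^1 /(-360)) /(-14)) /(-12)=-0.00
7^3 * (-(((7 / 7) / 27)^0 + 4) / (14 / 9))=-2205 / 2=-1102.50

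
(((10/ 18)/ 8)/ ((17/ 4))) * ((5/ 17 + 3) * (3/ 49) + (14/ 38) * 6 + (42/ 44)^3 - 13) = -0.16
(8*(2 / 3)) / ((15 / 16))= 256 / 45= 5.69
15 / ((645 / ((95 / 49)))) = 95 / 2107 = 0.05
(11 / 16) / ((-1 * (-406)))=11 / 6496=0.00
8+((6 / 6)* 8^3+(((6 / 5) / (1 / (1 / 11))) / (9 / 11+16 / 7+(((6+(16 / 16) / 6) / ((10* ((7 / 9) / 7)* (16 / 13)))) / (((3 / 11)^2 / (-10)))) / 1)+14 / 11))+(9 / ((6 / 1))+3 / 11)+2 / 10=256619695177 / 490438630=523.25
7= 7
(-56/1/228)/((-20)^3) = 7/228000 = 0.00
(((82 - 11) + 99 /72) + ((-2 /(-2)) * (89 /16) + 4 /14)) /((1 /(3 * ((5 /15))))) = 8761 /112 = 78.22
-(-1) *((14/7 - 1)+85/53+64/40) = 1114/265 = 4.20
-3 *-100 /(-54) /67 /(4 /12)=-50 /201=-0.25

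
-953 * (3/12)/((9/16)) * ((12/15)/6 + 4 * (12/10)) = -282088/135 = -2089.54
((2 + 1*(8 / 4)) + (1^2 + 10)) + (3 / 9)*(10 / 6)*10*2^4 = 935 / 9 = 103.89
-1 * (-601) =601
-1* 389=-389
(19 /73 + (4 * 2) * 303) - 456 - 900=77983 /73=1068.26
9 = 9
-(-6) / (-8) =-3 / 4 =-0.75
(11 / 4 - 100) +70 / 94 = -18143 / 188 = -96.51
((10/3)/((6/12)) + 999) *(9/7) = 1293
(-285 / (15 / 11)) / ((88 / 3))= -57 / 8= -7.12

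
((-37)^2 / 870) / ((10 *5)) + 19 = 827869 / 43500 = 19.03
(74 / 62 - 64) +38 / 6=-5252 / 93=-56.47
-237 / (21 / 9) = -711 / 7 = -101.57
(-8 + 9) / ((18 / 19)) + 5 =109 / 18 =6.06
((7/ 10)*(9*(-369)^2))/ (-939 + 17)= -930.38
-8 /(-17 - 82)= 8 /99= 0.08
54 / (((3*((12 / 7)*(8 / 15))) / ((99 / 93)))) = 10395 / 496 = 20.96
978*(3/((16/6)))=4401/4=1100.25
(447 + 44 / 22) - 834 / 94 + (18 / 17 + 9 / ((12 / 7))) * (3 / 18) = 2820017 / 6392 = 441.18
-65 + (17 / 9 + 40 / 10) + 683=5615 / 9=623.89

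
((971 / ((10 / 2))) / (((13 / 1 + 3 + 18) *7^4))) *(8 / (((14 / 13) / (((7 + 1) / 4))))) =50492 / 1428595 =0.04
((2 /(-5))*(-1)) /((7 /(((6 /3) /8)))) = 1 /70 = 0.01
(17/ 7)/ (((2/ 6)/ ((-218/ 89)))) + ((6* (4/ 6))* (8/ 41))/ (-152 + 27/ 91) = -6294657766/ 352621115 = -17.85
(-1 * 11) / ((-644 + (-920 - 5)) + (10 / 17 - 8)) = 187 / 26799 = 0.01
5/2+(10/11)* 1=75/22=3.41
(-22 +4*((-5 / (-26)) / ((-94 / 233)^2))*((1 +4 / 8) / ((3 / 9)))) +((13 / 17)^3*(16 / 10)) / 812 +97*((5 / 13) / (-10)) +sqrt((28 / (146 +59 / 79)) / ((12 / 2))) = -2555859634723 / 572811681260 +sqrt(38465574) / 34779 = -4.28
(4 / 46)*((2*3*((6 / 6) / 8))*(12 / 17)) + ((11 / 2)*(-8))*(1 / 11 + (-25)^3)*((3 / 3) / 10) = 134405558 / 1955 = 68749.65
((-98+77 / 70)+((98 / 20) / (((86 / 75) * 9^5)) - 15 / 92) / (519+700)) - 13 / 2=-12268243698976 / 118648238265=-103.40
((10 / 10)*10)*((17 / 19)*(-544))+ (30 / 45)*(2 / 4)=-4867.04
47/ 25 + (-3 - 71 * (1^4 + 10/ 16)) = -23299/ 200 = -116.50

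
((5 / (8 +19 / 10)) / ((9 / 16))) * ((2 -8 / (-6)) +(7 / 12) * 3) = 4.56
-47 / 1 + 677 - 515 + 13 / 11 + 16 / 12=3878 / 33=117.52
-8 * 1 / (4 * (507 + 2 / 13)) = -26 / 6593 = -0.00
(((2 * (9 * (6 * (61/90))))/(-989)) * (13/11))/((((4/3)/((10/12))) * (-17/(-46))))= -2379/16082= -0.15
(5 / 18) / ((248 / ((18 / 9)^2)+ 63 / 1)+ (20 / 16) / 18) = 4 / 1801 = 0.00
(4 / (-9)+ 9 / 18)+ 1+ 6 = 127 / 18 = 7.06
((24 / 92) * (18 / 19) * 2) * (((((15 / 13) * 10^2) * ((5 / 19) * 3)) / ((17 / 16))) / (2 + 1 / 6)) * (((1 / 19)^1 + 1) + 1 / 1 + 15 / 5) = 44789760000 / 453235861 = 98.82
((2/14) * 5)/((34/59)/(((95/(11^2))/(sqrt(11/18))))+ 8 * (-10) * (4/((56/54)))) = -1526818815000/659583447436789 - 1210595925 * sqrt(22)/1319166894873578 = -0.00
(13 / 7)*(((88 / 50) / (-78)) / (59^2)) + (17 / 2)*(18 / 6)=93203731 / 3655050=25.50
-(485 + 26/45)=-21851/45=-485.58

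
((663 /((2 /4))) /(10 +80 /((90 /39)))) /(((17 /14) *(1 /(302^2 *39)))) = 5826293928 /67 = 86959610.87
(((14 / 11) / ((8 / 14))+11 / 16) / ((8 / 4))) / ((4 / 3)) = 1539 / 1408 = 1.09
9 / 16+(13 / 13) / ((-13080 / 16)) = 14683 / 26160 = 0.56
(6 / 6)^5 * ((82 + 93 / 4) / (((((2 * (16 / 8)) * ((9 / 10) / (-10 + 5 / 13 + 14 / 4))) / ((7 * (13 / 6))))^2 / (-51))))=-24627415925 / 6912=-3562994.20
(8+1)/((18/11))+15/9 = 43/6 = 7.17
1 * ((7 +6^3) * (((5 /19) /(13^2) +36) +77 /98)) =368782905 /44954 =8203.56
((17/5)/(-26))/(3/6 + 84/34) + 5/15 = 5698/19695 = 0.29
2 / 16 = 1 / 8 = 0.12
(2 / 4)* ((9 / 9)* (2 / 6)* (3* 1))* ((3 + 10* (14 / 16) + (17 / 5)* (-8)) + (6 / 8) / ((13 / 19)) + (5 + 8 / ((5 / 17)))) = 116 / 13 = 8.92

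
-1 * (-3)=3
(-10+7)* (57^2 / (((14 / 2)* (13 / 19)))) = -185193 / 91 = -2035.09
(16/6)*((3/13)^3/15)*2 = 48/10985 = 0.00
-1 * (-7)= 7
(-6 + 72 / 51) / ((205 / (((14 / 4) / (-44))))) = 273 / 153340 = 0.00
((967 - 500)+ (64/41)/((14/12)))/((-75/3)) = -134413/7175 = -18.73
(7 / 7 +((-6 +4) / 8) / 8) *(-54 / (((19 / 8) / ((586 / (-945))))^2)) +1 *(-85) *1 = -1057487479 / 11940075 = -88.57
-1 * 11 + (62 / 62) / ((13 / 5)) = -138 / 13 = -10.62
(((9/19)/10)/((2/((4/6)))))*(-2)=-3/95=-0.03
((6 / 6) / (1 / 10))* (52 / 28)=18.57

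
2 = 2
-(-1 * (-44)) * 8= -352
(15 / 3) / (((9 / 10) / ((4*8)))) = 1600 / 9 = 177.78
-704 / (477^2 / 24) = -5632 / 75843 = -0.07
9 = 9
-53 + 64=11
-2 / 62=-1 / 31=-0.03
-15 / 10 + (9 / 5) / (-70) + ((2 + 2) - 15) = -2192 / 175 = -12.53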